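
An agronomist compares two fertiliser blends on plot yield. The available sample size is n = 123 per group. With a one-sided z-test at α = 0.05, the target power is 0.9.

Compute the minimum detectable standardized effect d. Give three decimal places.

Need Φ(δ − 1.645) = 0.9, so δ = 1.645 + 1.282 = 2.926.
δ = d·√(n/2) ⇒ d = δ/√(n/2) = 2.926/√(123/2) = 0.3732.

d ≈ 0.373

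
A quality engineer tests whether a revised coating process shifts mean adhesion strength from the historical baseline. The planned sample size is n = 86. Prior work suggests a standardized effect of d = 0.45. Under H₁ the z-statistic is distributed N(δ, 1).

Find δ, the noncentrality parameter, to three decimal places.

δ ≈ 4.173

The noncentrality parameter scales effect size by the design's sample-size factor: δ = d·√n = 0.45 × √86 = 4.1731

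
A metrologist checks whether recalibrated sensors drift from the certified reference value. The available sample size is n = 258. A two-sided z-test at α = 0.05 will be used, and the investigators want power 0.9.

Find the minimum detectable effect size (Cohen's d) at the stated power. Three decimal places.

Required noncentrality: δ = z_{0.025} + z_{0.10} = 1.960 + 1.282 = 3.242.
(The second rejection-region term Φ(−δ − z_{α/2}) is negligible and dropped.)
δ = d·√n ⇒ d = δ/√n = 3.242/√258 = 0.2018.

d ≈ 0.202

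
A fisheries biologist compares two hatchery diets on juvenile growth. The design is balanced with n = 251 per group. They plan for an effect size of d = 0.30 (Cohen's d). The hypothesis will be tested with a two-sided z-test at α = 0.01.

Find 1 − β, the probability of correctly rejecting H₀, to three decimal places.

Noncentrality parameter: δ = d·√(n/2) = 0.30 × √(251/2) = 3.3608
Two-sided α = 0.01 → critical value z_{0.005} = 2.576.
Power = Φ(δ − 2.576) + Φ(−δ − 2.576) = Φ(0.785) + Φ(-5.937) = 0.7838 + 0.0000 = 0.7838.

Power ≈ 0.784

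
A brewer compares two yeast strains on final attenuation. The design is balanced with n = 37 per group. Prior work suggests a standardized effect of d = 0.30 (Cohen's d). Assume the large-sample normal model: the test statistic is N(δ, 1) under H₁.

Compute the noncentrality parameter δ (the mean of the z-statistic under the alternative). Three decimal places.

δ ≈ 1.290

δ = d·√(n/2) = 0.30 × √(37/2) = 1.2903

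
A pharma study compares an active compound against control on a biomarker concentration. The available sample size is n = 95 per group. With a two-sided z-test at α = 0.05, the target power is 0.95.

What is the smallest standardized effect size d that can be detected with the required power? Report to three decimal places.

Required noncentrality: δ = z_{0.025} + z_{0.05} = 1.960 + 1.645 = 3.605.
(The second rejection-region term Φ(−δ − z_{α/2}) is negligible and dropped.)
δ = d·√(n/2) ⇒ d = δ/√(n/2) = 3.605/√(95/2) = 0.5230.

d ≈ 0.523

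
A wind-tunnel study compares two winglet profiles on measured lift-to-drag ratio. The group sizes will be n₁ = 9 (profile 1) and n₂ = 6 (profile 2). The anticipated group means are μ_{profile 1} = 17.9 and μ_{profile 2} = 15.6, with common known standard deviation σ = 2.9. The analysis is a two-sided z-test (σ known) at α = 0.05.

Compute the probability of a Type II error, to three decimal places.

Standardized effect: d = |μ_{profile 1} − μ_{profile 2}| / σ = |17.9 − 15.6| / 2.9 = 0.7931
Noncentrality parameter: δ = d / √(1/n₁ + 1/n₂) = 0.7931 / √(1/9 + 1/6) = 1.5048
Two-sided α = 0.05 → critical value z_{0.025} = 1.960.
Power = Φ(δ − 1.960) + Φ(−δ − 1.960) = Φ(-0.455) + Φ(-3.465) = 0.3245 + 0.0003 = 0.3248.
Type II error: β = 1 − power = 1 − 0.3248 = 0.6752.

β ≈ 0.675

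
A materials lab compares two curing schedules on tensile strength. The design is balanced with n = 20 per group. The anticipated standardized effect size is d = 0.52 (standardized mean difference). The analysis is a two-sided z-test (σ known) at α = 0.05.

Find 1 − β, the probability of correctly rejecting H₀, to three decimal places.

Noncentrality parameter: δ = d·√(n/2) = 0.52 × √(20/2) = 1.6444
Two-sided α = 0.05 → critical value z_{0.025} = 1.960.
Power = Φ(δ − 1.960) + Φ(−δ − 1.960) = Φ(-0.316) + Φ(-3.604) = 0.3762 + 0.0002 = 0.3763.

Power ≈ 0.376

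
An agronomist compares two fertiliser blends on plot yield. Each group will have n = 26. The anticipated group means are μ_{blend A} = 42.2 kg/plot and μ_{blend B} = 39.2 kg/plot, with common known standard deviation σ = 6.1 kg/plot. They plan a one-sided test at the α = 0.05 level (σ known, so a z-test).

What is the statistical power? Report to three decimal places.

Standardized effect: d = |μ_{blend A} − μ_{blend B}| / σ = |42.2 − 39.2| / 6.1 = 0.4918
Noncentrality parameter: δ = d·√(n/2) = 0.4918 × √(26/2) = 1.7732
One-sided α = 0.05 → critical value z_{0.05} = 1.645.
Power = P(Z > 1.645 − δ) = Φ(0.128) = 0.5511.

Power ≈ 0.551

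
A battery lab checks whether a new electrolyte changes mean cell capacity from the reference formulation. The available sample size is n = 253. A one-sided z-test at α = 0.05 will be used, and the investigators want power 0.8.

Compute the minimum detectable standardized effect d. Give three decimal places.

Need Φ(δ − 1.645) = 0.8, so δ = 1.645 + 0.842 = 2.486.
δ = d·√n ⇒ d = δ/√n = 2.486/√253 = 0.1563.

d ≈ 0.156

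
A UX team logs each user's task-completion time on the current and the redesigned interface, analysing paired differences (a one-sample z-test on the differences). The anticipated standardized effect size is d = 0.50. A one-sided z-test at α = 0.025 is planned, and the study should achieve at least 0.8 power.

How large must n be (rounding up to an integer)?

For power 0.8 need Φ(δ − z_{0.025}) = 0.8, so δ = z_{0.025} + z_{0.20} = 1.960 + 0.842 = 2.802.
δ = d·√n ⇒ n = (δ/d)² = (2.802 / 0.50)² = 31.40.
Round up to the next whole unit.

n = 32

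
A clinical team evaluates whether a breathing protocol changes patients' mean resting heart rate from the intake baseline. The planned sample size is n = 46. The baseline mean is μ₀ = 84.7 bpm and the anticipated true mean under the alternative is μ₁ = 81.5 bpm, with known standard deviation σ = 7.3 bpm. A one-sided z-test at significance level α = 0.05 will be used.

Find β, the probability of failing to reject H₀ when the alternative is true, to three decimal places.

Standardized effect: d = |μ₁ − μ₀| / σ = |81.5 − 84.7| / 7.3 = 0.4384
Noncentrality parameter: λ = d·√n = 0.4384 × √46 = 2.9731
Critical value for a one-sided test at α = 0.05: z_α = 1.645.
Power = P(Z > 1.645 − λ) = Φ(1.328) = 0.9079.
Type II error: β = 1 − power = 1 − 0.9079 = 0.0921.

β ≈ 0.092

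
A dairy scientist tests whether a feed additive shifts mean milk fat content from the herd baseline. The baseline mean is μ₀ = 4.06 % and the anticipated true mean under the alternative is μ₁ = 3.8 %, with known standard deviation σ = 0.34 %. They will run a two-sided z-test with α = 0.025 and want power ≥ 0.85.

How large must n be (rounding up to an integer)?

Standardized effect: d = |μ₁ − μ₀| / σ = |3.8 − 4.06| / 0.34 = 0.7647
Set Φ(δ − 2.241) = 0.85; then δ − 2.241 = Φ⁻¹(0.85) = 1.036, giving δ = 3.278.
(Ignoring the negligible lower-tail rejection probability gives the usual closed-form inversion.)
δ = d·√n ⇒ n = (δ/d)² = (3.278 / 0.7647)² = 18.37.
Round up to the next whole unit.

n = 19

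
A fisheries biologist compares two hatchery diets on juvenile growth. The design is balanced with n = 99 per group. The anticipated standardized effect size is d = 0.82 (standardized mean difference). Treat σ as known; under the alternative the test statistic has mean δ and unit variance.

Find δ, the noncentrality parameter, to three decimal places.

δ ≈ 5.769

The noncentrality parameter scales effect size by the design's sample-size factor: δ = d·√(n/2) = 0.82 × √(99/2) = 5.7692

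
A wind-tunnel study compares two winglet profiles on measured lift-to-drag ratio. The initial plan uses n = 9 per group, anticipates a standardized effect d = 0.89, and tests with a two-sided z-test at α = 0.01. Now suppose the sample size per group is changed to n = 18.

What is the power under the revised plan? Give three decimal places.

Power ≈ 0.538

With n = 18 per group: δ = d·√(n/2) = 0.89 × √(18/2) = 2.6700. Critical value z_{0.005} = 2.576.
Revised power = Φ(δ − 2.576) + Φ(−δ − 2.576) = Φ(0.094) + Φ(-5.246) = 0.5375 + 0.0000 = 0.5375.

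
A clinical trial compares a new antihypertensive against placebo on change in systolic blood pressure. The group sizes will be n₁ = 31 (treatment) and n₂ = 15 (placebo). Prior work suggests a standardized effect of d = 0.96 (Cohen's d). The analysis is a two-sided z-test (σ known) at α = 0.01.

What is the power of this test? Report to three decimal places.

Noncentrality parameter: δ = d / √(1/n₁ + 1/n₂) = 0.96 / √(1/31 + 1/15) = 3.0522
Two-sided α = 0.01 → critical value z_{0.005} = 2.576.
Power = Φ(δ − 2.576) + Φ(−δ − 2.576) = Φ(0.476) + Φ(-5.628) = 0.6831 + 0.0000 = 0.6831.

Power ≈ 0.683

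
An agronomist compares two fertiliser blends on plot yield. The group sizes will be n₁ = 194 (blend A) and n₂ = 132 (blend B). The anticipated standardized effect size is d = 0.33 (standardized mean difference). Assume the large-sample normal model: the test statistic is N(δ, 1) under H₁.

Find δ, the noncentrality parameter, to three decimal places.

δ ≈ 2.925

The noncentrality parameter scales effect size by the design's sample-size factor: δ = d / √(1/n₁ + 1/n₂) = 0.33 / √(1/194 + 1/132) = 2.9248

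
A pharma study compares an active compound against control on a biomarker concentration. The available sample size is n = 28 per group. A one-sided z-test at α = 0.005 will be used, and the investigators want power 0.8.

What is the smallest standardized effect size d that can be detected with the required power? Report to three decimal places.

d ≈ 0.913

Required noncentrality: δ = z_{0.005} + z_{0.20} = 2.576 + 0.842 = 3.417.
δ = d·√(n/2) ⇒ d = δ/√(n/2) = 3.417/√(28/2) = 0.9134.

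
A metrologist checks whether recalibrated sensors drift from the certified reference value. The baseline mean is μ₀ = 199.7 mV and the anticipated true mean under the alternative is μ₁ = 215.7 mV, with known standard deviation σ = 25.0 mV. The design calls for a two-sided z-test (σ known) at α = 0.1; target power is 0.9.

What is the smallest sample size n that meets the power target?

Standardized effect: d = |μ₁ − μ₀| / σ = |215.7 − 199.7| / 25.0 = 0.6400
Set Φ(δ − 1.645) = 0.9; then δ − 1.645 = Φ⁻¹(0.9) = 1.282, giving δ = 2.926.
(For δ > 0 the lower-tail rejection region contributes negligibly to power, so the one-term inversion is standard.)
δ = d·√n ⇒ n = (δ/d)² = (2.926 / 0.6400)² = 20.91.
Rounding up, n = 21.

n = 21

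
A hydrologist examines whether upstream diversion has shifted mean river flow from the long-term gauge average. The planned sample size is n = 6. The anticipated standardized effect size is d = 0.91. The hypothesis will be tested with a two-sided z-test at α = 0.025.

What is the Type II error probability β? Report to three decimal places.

Noncentrality parameter: δ = d·√n = 0.91 × √6 = 2.2290
Two-sided α = 0.025 → critical value z_{0.0125} = 2.241.
Power = Φ(δ − 2.241) + Φ(−δ − 2.241) = Φ(-0.012) + Φ(-4.470) = 0.4951 + 0.0000 = 0.4951.
Type II error: β = 1 − power = 1 − 0.4951 = 0.5049.

β ≈ 0.505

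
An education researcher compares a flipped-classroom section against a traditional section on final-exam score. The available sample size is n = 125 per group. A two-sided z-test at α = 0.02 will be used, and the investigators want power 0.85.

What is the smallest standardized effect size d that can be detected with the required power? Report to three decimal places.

d ≈ 0.425

Need Φ(δ − 2.326) = 0.85, so δ = 2.326 + 1.036 = 3.363.
(Lower-tail contribution to power is negligible for δ > 0.)
δ = d·√(n/2) ⇒ d = δ/√(n/2) = 3.363/√(125/2) = 0.4254.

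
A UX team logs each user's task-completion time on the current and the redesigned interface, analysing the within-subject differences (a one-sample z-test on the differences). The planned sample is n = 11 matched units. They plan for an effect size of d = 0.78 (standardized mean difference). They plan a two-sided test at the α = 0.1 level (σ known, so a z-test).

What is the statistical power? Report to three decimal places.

Noncentrality parameter: δ = d·√n = 0.78 × √11 = 2.5870
Two-sided α = 0.1 → critical value z_{0.05} = 1.645.
Power = Φ(δ − 1.645) + Φ(−δ − 1.645) = Φ(0.942) + Φ(-4.232) = 0.8269 + 0.0000 = 0.8269.

Power ≈ 0.827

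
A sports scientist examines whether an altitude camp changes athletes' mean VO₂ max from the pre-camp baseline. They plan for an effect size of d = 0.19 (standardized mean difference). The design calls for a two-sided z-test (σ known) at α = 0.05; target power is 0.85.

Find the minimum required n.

For power 0.85 need Φ(δ − z_{0.025}) = 0.85, so δ = z_{0.025} + z_{0.15} = 1.960 + 1.036 = 2.996.
(The Φ(−δ − z_{α/2}) term is vanishingly small for δ > 0 and is dropped in the standard sample-size formula.)
δ = d·√n ⇒ n = (δ/d)² = (2.996 / 0.19)² = 248.71.
Rounding up, n = 249.

n = 249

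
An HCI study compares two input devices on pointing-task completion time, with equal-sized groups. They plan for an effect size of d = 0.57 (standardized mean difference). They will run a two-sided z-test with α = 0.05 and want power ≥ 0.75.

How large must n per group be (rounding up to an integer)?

n = 43 per group

For power 0.75 need Φ(δ − z_{0.025}) = 0.75, so δ = z_{0.025} + z_{0.25} = 1.960 + 0.674 = 2.634.
(The Φ(−δ − z_{α/2}) term is vanishingly small for δ > 0 and is dropped in the standard sample-size formula.)
δ = d·√(n/2) ⇒ n = 2(δ/d)² = 2 × (2.634 / 0.57)² = 42.72.
Rounding up, n = 43 per group.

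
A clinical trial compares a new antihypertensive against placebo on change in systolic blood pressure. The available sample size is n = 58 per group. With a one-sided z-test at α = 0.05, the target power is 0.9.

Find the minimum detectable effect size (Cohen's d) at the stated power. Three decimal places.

d ≈ 0.543

Need Φ(δ − 1.645) = 0.9, so δ = 1.645 + 1.282 = 2.926.
δ = d·√(n/2) ⇒ d = δ/√(n/2) = 2.926/√(58/2) = 0.5434.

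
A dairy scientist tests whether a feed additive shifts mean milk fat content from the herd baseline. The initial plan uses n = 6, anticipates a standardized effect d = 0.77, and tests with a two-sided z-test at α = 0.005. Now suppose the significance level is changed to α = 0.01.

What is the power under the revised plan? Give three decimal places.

Power ≈ 0.245

δ = d·√n = 0.77 × √6 = 1.8861 (unchanged). New critical value: z_{0.005} = 2.576.
Revised power = Φ(δ − 2.576) + Φ(−δ − 2.576) = Φ(-0.690) + Φ(-4.462) = 0.2452 + 0.0000 = 0.2452.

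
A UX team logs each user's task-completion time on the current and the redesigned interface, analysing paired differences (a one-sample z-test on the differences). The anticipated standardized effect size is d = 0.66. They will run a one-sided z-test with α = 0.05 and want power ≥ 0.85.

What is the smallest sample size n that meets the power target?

Set Φ(δ − 1.645) = 0.85; then δ − 1.645 = Φ⁻¹(0.85) = 1.036, giving δ = 2.681.
δ = d·√n ⇒ n = (δ/d)² = (2.681 / 0.66)² = 16.50.
Round up to the next whole unit.

n = 17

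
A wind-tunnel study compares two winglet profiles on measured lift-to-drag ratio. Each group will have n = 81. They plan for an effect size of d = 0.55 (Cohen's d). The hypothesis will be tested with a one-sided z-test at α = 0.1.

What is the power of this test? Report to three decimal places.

Noncentrality parameter: δ = d·√(n/2) = 0.55 × √(81/2) = 3.5002
Critical value for a one-sided test at α = 0.1: z_α = 1.282.
Power = Φ(δ − 1.282) = Φ(2.219) = 0.9867.

Power ≈ 0.987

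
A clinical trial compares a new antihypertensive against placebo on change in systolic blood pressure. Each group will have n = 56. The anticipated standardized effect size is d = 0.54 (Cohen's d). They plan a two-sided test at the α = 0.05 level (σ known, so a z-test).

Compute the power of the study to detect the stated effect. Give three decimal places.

Noncentrality parameter: δ = d·√(n/2) = 0.54 × √(56/2) = 2.8574
Critical value for a two-sided test at α = 0.05: z_{α/2} = 1.960.
Power = Φ(δ − 1.960) + Φ(−δ − 1.960) = Φ(0.897) + Φ(-4.817) = 0.8153 + 0.0000 = 0.8153.

Power ≈ 0.815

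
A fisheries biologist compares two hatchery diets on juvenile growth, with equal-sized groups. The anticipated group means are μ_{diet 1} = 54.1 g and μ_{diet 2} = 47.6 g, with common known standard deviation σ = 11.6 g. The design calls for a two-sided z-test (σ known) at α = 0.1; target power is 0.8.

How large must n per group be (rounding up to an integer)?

Standardized effect: d = |μ_{diet 1} − μ_{diet 2}| / σ = |54.1 − 47.6| / 11.6 = 0.5603
Set Φ(δ − 1.645) = 0.8; then δ − 1.645 = Φ⁻¹(0.8) = 0.842, giving δ = 2.486.
(For δ > 0 the lower-tail rejection region contributes negligibly to power, so the one-term inversion is standard.)
δ = d·√(n/2) ⇒ n = 2(δ/d)² = 2 × (2.486 / 0.5603)² = 39.38.
Round up to the next whole unit.

n = 40 per group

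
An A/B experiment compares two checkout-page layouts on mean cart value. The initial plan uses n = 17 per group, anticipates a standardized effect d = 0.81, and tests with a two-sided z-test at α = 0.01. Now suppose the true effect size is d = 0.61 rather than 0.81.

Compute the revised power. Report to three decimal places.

With d = 0.61: δ = d·√(n/2) = 0.61 × √(17/2) = 1.7784. Critical value z_{0.005} = 2.576.
Revised power = Φ(δ − 2.576) + Φ(−δ − 2.576) = Φ(-0.797) + Φ(-4.354) = 0.2126 + 0.0000 = 0.2126.

Power ≈ 0.213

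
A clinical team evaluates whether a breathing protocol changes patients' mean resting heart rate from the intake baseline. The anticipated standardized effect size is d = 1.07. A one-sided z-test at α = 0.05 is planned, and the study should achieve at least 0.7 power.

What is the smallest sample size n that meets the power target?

n = 5

Set Φ(δ − 1.645) = 0.7; then δ − 1.645 = Φ⁻¹(0.7) = 0.524, giving δ = 2.169.
δ = d·√n ⇒ n = (δ/d)² = (2.169 / 1.07)² = 4.11.
Rounding up, n = 5.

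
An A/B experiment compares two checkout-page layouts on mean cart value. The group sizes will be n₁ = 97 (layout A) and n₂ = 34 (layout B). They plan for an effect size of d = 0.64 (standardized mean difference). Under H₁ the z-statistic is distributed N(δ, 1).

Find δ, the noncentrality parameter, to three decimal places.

δ ≈ 3.211

δ = d / √(1/n₁ + 1/n₂) = 0.64 / √(1/97 + 1/34) = 3.2112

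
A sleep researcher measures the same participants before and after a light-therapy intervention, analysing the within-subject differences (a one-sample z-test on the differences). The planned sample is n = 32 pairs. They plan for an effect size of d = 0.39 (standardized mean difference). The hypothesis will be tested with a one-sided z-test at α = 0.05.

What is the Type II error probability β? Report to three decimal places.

β ≈ 0.287

Noncentrality parameter: δ = d·√n = 0.39 × √32 = 2.2062
One-sided α = 0.05 → critical value z_{0.05} = 1.645.
Power = P(Z > 1.645 − δ) = Φ(0.561) = 0.7127.
Type II error: β = 1 − power = 1 − 0.7127 = 0.2873.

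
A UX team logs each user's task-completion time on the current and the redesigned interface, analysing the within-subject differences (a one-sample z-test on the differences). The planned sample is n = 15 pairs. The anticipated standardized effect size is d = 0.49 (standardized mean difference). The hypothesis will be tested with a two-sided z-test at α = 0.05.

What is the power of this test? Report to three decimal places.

Power ≈ 0.475

Noncentrality parameter: δ = d·√n = 0.49 × √15 = 1.8978
Two-sided α = 0.05 → critical value z_{0.025} = 1.960.
Power = Φ(δ − 1.960) + Φ(−δ − 1.960) = Φ(-0.062) + Φ(-3.858) = 0.4752 + 0.0001 = 0.4753.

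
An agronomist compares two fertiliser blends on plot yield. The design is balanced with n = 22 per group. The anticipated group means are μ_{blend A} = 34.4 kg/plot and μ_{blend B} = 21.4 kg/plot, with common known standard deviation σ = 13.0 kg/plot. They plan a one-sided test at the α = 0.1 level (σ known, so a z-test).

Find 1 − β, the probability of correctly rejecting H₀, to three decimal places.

Power ≈ 0.979

Standardized effect: d = |μ_{blend A} − μ_{blend B}| / σ = |34.4 − 21.4| / 13.0 = 1.0000
Noncentrality parameter: λ = d·√(n/2) = 1.0000 × √(22/2) = 3.3166
Critical value for a one-sided test at α = 0.1: z_α = 1.282.
Power = P(Z > 1.282 − λ) = Φ(2.035) = 0.9791.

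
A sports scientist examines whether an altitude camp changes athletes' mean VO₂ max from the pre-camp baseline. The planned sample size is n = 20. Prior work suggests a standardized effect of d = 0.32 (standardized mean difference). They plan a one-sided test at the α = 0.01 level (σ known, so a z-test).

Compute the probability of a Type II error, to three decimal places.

Noncentrality parameter: δ = d·√n = 0.32 × √20 = 1.4311
Critical value for a one-sided test at α = 0.01: z_α = 2.326.
Power = P(Z > 2.326 − δ) = Φ(-0.895) = 0.1853.
Type II error: β = 1 − power = 1 − 0.1853 = 0.8147.

β ≈ 0.815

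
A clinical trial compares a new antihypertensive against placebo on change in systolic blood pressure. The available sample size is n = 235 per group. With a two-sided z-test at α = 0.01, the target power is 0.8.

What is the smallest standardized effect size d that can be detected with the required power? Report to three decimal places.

Required noncentrality: δ = z_{0.005} + z_{0.20} = 2.576 + 0.842 = 3.417.
(The second rejection-region term Φ(−δ − z_{α/2}) is negligible and dropped.)
δ = d·√(n/2) ⇒ d = δ/√(n/2) = 3.417/√(235/2) = 0.3153.

d ≈ 0.315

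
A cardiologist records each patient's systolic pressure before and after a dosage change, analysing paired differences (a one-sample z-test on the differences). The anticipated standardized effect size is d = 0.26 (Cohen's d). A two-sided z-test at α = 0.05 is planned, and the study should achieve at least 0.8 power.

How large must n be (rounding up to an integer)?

Set Φ(δ − 1.960) = 0.8; then δ − 1.960 = Φ⁻¹(0.8) = 0.842, giving δ = 2.802.
(The Φ(−δ − z_{α/2}) term is vanishingly small for δ > 0 and is dropped in the standard sample-size formula.)
δ = d·√n ⇒ n = (δ/d)² = (2.802 / 0.26)² = 116.11.
Rounding up, n = 117.

n = 117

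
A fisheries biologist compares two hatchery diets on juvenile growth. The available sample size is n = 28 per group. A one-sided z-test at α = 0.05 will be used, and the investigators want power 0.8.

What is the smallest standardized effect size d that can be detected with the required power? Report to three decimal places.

d ≈ 0.665

Need Φ(δ − 1.645) = 0.8, so δ = 1.645 + 0.842 = 2.486.
δ = d·√(n/2) ⇒ d = δ/√(n/2) = 2.486/√(28/2) = 0.6645.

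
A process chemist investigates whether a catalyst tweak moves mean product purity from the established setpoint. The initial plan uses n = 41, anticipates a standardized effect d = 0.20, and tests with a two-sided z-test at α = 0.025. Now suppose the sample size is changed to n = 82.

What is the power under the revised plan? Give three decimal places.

Power ≈ 0.334

With n = 82: δ = d·√n = 0.20 × √82 = 1.8111. Critical value z_{0.0125} = 2.241.
Revised power = Φ(δ − 2.241) + Φ(−δ − 2.241) = Φ(-0.430) + Φ(-4.052) = 0.3335 + 0.0000 = 0.3335.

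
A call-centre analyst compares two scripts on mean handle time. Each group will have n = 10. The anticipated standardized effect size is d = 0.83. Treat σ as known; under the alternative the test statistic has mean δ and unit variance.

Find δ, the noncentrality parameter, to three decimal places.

The noncentrality parameter scales effect size by the design's sample-size factor: δ = d·√(n/2) = 0.83 × √(10/2) = 1.8559

δ ≈ 1.856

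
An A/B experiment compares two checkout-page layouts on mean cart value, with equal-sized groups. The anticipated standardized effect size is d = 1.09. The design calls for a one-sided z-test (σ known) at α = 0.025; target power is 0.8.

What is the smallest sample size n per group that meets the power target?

n = 14 per group

For power 0.8 need Φ(δ − z_{0.025}) = 0.8, so δ = z_{0.025} + z_{0.20} = 1.960 + 0.842 = 2.802.
δ = d·√(n/2) ⇒ n = 2(δ/d)² = 2 × (2.802 / 1.09)² = 13.21.
Rounding up, n = 14 per group.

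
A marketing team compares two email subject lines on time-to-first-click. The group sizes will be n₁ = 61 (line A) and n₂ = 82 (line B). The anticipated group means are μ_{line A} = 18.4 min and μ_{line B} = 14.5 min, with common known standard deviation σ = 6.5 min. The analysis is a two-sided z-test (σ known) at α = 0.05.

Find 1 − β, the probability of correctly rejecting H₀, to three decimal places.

Standardized effect: d = |μ_{line A} − μ_{line B}| / σ = |18.4 − 14.5| / 6.5 = 0.6000
Noncentrality parameter: δ = d / √(1/n₁ + 1/n₂) = 0.6000 / √(1/61 + 1/82) = 3.5486
Critical value for a two-sided test at α = 0.05: z_{α/2} = 1.960.
Power = Φ(δ − 1.960) + Φ(−δ − 1.960) = Φ(1.589) + Φ(-5.509) = 0.9439 + 0.0000 = 0.9439.

Power ≈ 0.944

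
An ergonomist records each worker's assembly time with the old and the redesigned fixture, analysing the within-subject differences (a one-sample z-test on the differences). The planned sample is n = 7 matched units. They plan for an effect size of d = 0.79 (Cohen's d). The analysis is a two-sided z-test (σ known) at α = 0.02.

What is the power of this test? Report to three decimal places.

Power ≈ 0.407

Noncentrality parameter: λ = d·√n = 0.79 × √7 = 2.0901
Critical value for a two-sided test at α = 0.02: z_{α/2} = 2.326.
Power = Φ(λ − 2.326) + Φ(−λ − 2.326) = Φ(-0.236) + Φ(-4.416) = 0.4066 + 0.0000 = 0.4066.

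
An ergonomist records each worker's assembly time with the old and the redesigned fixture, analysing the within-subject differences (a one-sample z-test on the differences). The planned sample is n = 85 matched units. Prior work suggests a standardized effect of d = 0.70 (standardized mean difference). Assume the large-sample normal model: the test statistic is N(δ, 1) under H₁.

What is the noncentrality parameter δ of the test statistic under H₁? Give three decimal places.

δ ≈ 6.454

δ = d·√n = 0.70 × √85 = 6.4537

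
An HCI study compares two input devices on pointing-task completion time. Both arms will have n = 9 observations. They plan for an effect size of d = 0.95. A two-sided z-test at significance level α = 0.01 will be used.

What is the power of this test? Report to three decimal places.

Power ≈ 0.288

Noncentrality parameter: δ = d·√(n/2) = 0.95 × √(9/2) = 2.0153
Critical value for a two-sided test at α = 0.01: z_{α/2} = 2.576.
Power = Φ(δ − 2.576) + Φ(−δ − 2.576) = Φ(-0.561) + Φ(-4.591) = 0.2875 + 0.0000 = 0.2875.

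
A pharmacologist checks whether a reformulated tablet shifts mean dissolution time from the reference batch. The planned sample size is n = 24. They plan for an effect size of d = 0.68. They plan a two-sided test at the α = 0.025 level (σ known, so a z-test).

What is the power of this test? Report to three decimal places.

Noncentrality parameter: δ = d·√n = 0.68 × √24 = 3.3313
Critical value for a two-sided test at α = 0.025: z_{α/2} = 2.241.
Power = Φ(δ − 2.241) + Φ(−δ − 2.241) = Φ(1.090) + Φ(-5.573) = 0.8621 + 0.0000 = 0.8621.

Power ≈ 0.862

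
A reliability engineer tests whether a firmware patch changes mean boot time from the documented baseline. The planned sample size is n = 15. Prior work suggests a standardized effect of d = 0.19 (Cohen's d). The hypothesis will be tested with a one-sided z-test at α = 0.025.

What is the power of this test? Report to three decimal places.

Power ≈ 0.110

Noncentrality parameter: δ = d·√n = 0.19 × √15 = 0.7359
One-sided α = 0.025 → critical value z_{0.025} = 1.960.
Power = Φ(δ − 1.960) = Φ(-1.224) = 0.1105.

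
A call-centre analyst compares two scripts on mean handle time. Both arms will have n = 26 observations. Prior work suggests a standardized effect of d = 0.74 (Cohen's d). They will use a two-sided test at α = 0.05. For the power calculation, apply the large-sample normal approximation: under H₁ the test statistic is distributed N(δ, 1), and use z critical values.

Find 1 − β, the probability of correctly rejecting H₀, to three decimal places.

Noncentrality parameter: δ = d·√(n/2) = 0.74 × √(26/2) = 2.6681
Critical value for a two-sided test at α = 0.05: z_{α/2} = 1.960.
Power = Φ(δ − 1.960) + Φ(−δ − 1.960) = Φ(0.708) + Φ(-4.628) = 0.7606 + 0.0000 = 0.7606.

Power ≈ 0.761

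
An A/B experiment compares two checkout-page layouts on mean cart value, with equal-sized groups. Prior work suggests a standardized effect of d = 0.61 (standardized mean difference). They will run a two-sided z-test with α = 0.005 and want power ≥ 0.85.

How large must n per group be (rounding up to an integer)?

Set Φ(δ − 2.807) = 0.85; then δ − 2.807 = Φ⁻¹(0.85) = 1.036, giving δ = 3.843.
(Ignoring the negligible lower-tail rejection probability gives the usual closed-form inversion.)
δ = d·√(n/2) ⇒ n = 2(δ/d)² = 2 × (3.843 / 0.61)² = 79.40.
Rounding up, n = 80 per group.

n = 80 per group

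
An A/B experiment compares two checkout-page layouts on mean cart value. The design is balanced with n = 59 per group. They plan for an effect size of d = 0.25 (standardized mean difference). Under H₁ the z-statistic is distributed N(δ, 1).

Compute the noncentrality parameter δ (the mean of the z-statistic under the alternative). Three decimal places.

δ = d·√(n/2) = 0.25 × √(59/2) = 1.3578

δ ≈ 1.358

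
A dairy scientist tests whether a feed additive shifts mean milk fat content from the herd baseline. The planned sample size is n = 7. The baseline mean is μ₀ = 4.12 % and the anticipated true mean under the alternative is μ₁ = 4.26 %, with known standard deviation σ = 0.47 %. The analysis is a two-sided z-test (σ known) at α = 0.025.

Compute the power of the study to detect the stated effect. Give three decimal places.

Standardized effect: d = |μ₁ − μ₀| / σ = |4.26 − 4.12| / 0.47 = 0.2979
Noncentrality parameter: δ = d·√n = 0.2979 × √7 = 0.7881
Critical value for a two-sided test at α = 0.025: z_{α/2} = 2.241.
Power = Φ(δ − 2.241) + Φ(−δ − 2.241) = Φ(-1.453) + Φ(-3.029) = 0.0731 + 0.0012 = 0.0743.

Power ≈ 0.074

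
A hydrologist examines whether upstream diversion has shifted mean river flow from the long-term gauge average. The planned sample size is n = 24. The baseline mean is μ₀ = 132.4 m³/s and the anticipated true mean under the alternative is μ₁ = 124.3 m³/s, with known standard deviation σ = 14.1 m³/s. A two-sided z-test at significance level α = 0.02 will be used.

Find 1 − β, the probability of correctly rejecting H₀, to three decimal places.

Standardized effect: d = |μ₁ − μ₀| / σ = |124.3 − 132.4| / 14.1 = 0.5745
Noncentrality parameter: δ = d·√n = 0.5745 × √24 = 2.8143
Critical value for a two-sided test at α = 0.02: z_{α/2} = 2.326.
Power = Φ(δ − 2.326) + Φ(−δ − 2.326) = Φ(0.488) + Φ(-5.141) = 0.6872 + 0.0000 = 0.6872.

Power ≈ 0.687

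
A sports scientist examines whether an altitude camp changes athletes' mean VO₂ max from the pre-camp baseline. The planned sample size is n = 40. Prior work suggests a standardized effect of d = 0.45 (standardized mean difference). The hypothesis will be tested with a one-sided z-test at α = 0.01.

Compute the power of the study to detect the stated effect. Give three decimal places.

Power ≈ 0.698

Noncentrality parameter: δ = d·√n = 0.45 × √40 = 2.8460
Critical value for a one-sided test at α = 0.01: z_α = 2.326.
Power = P(Z > 2.326 − δ) = Φ(0.520) = 0.6984.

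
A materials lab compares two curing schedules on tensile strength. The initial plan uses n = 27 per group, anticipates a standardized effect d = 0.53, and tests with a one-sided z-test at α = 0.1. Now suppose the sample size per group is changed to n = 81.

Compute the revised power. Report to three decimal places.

Power ≈ 0.982

With n = 81 per group: δ = d·√(n/2) = 0.53 × √(81/2) = 3.3729. Critical value z_{0.1} = 1.282.
Revised power = Φ(δ − 1.282) = Φ(2.091) = 0.9818.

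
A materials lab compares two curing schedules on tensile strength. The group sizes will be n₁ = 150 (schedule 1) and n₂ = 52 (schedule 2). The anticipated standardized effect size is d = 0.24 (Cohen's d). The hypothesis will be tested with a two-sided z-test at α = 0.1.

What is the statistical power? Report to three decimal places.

Power ≈ 0.440

Noncentrality parameter: δ = d / √(1/n₁ + 1/n₂) = 0.24 / √(1/150 + 1/52) = 1.4914
Two-sided α = 0.1 → critical value z_{0.05} = 1.645.
Power = Φ(δ − 1.645) + Φ(−δ − 1.645) = Φ(-0.153) + Φ(-3.136) = 0.4390 + 0.0009 = 0.4399.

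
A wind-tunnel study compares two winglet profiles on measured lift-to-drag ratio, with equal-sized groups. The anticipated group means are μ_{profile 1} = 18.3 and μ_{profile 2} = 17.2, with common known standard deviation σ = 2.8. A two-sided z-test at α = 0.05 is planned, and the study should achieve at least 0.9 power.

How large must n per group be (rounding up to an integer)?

Standardized effect: d = |μ_{profile 1} − μ_{profile 2}| / σ = |18.3 − 17.2| / 2.8 = 0.3929
For power 0.9 need Φ(δ − z_{0.025}) = 0.9, so δ = z_{0.025} + z_{0.10} = 1.960 + 1.282 = 3.242.
(The Φ(−δ − z_{α/2}) term is vanishingly small for δ > 0 and is dropped in the standard sample-size formula.)
δ = d·√(n/2) ⇒ n = 2(δ/d)² = 2 × (3.242 / 0.3929)² = 136.16.
Round up to the next whole unit.

n = 137 per group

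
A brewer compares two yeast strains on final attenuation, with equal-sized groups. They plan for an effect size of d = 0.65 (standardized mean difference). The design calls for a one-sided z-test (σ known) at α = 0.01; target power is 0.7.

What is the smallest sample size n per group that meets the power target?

For power 0.7 need Φ(δ − z_{0.01}) = 0.7, so δ = z_{0.01} + z_{0.30} = 2.326 + 0.524 = 2.851.
δ = d·√(n/2) ⇒ n = 2(δ/d)² = 2 × (2.851 / 0.65)² = 38.47.
Rounding up, n = 39 per group.

n = 39 per group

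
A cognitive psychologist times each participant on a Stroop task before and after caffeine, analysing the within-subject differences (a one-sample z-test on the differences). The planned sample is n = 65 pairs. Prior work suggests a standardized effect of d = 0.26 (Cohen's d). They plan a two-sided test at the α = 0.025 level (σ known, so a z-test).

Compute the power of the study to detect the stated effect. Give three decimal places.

Power ≈ 0.442

Noncentrality parameter: δ = d·√n = 0.26 × √65 = 2.0962
Critical value for a two-sided test at α = 0.025: z_{α/2} = 2.241.
Power = Φ(δ − 2.241) + Φ(−δ − 2.241) = Φ(-0.145) + Φ(-4.338) = 0.4423 + 0.0000 = 0.4423.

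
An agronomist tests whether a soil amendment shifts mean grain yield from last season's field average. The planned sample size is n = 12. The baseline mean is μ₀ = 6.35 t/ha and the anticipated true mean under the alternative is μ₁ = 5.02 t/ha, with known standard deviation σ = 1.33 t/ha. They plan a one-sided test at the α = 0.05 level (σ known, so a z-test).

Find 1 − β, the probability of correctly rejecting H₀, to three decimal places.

Standardized effect: d = |μ₁ − μ₀| / σ = |5.02 − 6.35| / 1.33 = 1.0000
Noncentrality parameter: δ = d·√n = 1.0000 × √12 = 3.4641
Critical value for a one-sided test at α = 0.05: z_α = 1.645.
Power = Φ(δ − 1.645) = Φ(1.819) = 0.9656.

Power ≈ 0.966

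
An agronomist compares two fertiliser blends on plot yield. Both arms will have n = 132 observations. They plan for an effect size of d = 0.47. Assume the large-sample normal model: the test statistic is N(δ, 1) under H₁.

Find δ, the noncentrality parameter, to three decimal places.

δ ≈ 3.818

The noncentrality parameter scales effect size by the design's sample-size factor: δ = d·√(n/2) = 0.47 × √(132/2) = 3.8183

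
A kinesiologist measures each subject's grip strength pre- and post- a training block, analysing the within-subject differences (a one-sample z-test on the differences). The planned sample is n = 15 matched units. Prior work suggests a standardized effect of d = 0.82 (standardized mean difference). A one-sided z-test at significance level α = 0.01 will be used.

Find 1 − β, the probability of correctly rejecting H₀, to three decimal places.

Power ≈ 0.802

Noncentrality parameter: δ = d·√n = 0.82 × √15 = 3.1758
Critical value for a one-sided test at α = 0.01: z_α = 2.326.
Power = P(Z > 2.326 − δ) = Φ(0.849) = 0.8022.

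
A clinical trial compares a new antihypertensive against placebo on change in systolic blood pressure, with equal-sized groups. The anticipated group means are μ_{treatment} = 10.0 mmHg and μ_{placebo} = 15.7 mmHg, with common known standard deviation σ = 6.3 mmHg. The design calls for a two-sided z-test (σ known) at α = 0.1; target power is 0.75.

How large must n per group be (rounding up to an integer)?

n = 14 per group

Standardized effect: d = |μ_{treatment} − μ_{placebo}| / σ = |10.0 − 15.7| / 6.3 = 0.9048
Set Φ(δ − 1.645) = 0.75; then δ − 1.645 = Φ⁻¹(0.75) = 0.674, giving δ = 2.319.
(For δ > 0 the lower-tail rejection region contributes negligibly to power, so the one-term inversion is standard.)
δ = d·√(n/2) ⇒ n = 2(δ/d)² = 2 × (2.319 / 0.9048)² = 13.14.
Round up to the next whole unit.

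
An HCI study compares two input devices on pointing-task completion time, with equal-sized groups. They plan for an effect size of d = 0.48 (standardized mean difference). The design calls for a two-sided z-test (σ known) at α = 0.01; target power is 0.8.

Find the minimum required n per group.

Set Φ(δ − 2.576) = 0.8; then δ − 2.576 = Φ⁻¹(0.8) = 0.842, giving δ = 3.417.
(For δ > 0 the lower-tail rejection region contributes negligibly to power, so the one-term inversion is standard.)
δ = d·√(n/2) ⇒ n = 2(δ/d)² = 2 × (3.417 / 0.48)² = 101.38.
Rounding up, n = 102 per group.

n = 102 per group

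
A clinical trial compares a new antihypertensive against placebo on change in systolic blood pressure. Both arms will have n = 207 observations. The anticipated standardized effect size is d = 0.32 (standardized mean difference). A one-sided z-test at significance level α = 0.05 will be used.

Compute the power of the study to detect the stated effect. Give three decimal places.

Power ≈ 0.946

Noncentrality parameter: δ = d·√(n/2) = 0.32 × √(207/2) = 3.2555
One-sided α = 0.05 → critical value z_{0.05} = 1.645.
Power = P(Z > 1.645 − δ) = Φ(1.611) = 0.9464.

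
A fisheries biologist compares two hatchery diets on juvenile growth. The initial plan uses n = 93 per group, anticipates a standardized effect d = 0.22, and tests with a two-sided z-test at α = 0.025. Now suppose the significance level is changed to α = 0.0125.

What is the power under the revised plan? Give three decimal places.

δ = d·√(n/2) = 0.22 × √(93/2) = 1.5002 (unchanged). New critical value: z_{0.0063} = 2.498.
Revised power = Φ(δ − 2.498) + Φ(−δ − 2.498) = Φ(-0.998) + Φ(-3.998) = 0.1593 + 0.0000 = 0.1593.

Power ≈ 0.159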